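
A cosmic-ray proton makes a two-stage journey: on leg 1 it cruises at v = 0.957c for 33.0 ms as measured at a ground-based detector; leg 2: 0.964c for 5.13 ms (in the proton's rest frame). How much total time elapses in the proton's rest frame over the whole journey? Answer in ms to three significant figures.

Leg 1: γ = 1/√(1 − 0.957²) = 1/√0.08415 = 3.447; τ_1 = 33.0/3.447 = 9.573 ms.
Leg 2: 5.13 ms is already measured in the proton's rest frame.
Total: 9.573 + 5.130 ms.

τ = 14.7 ms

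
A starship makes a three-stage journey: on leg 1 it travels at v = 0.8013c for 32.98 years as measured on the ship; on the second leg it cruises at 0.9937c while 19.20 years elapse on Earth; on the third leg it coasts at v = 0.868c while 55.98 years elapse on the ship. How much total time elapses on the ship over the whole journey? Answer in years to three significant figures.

Leg 1: 32.98 years is already measured on the ship.
Leg 2: γ = 1/√(1 − 0.9937²) = 1/√0.01256 = 8.923; τ_2 = 19.20/8.923 = 2.152 years.
Leg 3: 55.98 years is already measured on the ship.
Total: 32.98 + 2.152 + 55.98 years.

τ = 91.1 years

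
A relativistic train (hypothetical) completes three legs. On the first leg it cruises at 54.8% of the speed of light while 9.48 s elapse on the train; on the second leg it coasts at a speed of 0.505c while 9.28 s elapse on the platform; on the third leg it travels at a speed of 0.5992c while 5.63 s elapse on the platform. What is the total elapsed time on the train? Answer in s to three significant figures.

τ = 22.0 s

Leg 1: 9.48 s is already measured on the train.
Leg 2: γ = 1/√(1 − 0.505²) = 1/√0.7450 = 1.159; τ_2 = 9.28/1.159 = 8.010 s.
Leg 3: γ = 1/√(1 − 0.5992²) = 1/√0.6410 = 1.249; τ_3 = 5.63/1.249 = 4.507 s.
Total: 9.480 + 8.010 + 4.507 s.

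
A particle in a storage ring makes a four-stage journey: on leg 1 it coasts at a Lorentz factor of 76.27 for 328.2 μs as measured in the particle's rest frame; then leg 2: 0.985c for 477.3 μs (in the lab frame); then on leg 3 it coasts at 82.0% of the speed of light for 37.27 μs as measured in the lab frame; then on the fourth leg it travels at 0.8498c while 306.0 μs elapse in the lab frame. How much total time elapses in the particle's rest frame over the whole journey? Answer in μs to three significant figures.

Leg 1: 328.2 μs is already measured in the particle's rest frame.
Leg 2: γ = 1/√(1 − 0.985²) = 1/√0.02977 = 5.795; τ_2 = 477.3/5.795 = 82.36 μs.
Leg 3: β = 0.820; γ = 1/√(1 − 0.820²) = 1/√0.3276 = 1.747; τ_3 = 37.27/1.747 = 21.33 μs.
Leg 4: γ = 1/√(1 − 0.8498²) = 1/√0.2778 = 1.897; τ_4 = 306.0/1.897 = 161.3 μs.
Total: 328.2 + 82.36 + 21.33 + 161.3 μs.

τ = 593 μs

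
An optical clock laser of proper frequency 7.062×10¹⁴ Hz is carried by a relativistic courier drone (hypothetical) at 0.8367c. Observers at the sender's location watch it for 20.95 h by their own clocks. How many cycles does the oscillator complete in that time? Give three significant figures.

γ = 1/√(1 − 0.8367²) = 1/√0.2999 = 1.826
During 20.95 h of lab time, the oscillator's proper time advances by τ = Δt/γ = 20.95/1.826 = 11.47 h = 4.130×10⁴ s.
N = f × τ = 7.062×10¹⁴ × 4.130×10⁴ = 2.917×10¹⁹.

N = 2.92×10¹⁹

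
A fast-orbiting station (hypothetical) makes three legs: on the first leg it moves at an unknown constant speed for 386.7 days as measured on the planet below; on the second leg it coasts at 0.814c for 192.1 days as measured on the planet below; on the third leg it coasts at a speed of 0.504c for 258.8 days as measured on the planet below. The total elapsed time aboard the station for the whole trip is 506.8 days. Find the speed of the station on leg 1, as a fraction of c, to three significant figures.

Leg 1: speed unknown; τ_1 = 386.7/γ_1.
Leg 2: γ = 1/√(1 − 0.814²) = 1/√0.3374 = 1.722; τ_2 = 192.1/1.722 = 111.6 days.
Leg 3: γ = 1/√(1 − 0.504²) = 1/√0.7460 = 1.158; τ_3 = 258.8/1.158 = 223.5 days.
Total proper time: τ_1 + 111.6 + 223.5 = 506.8, so τ_1 = 506.8 − 335.1 = 171.7 days.
γ_1 = 386.7/171.7 = 2.252; β = √(1 − 1/γ²) = √0.8029.

β = 0.896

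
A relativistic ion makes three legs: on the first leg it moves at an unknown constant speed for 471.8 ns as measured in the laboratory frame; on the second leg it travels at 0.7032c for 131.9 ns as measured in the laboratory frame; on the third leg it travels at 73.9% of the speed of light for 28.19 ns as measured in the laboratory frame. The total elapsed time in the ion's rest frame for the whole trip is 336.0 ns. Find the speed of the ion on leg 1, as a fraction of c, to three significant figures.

Leg 1: speed unknown; τ_1 = 471.8/γ_1.
Leg 2: γ = 1/√(1 − 0.7032²) = 1/√0.5055 = 1.406; τ_2 = 131.9/1.406 = 93.78 ns.
Leg 3: β = 0.739; γ = 1/√(1 − 0.739²) = 1/√0.4539 = 1.484; τ_3 = 28.19/1.484 = 18.99 ns.
Total proper time: τ_1 + 93.78 + 18.99 = 336.0, so τ_1 = 336.0 − 112.8 = 223.2 ns.
γ_1 = 471.8/223.2 = 2.114; β = √(1 − 1/γ²) = √0.7761.

β = 0.881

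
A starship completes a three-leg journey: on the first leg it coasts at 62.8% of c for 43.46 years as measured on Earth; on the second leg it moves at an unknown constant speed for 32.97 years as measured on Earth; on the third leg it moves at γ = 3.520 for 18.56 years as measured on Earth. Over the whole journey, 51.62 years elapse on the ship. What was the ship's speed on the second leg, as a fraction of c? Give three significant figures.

Leg 1: β = 0.628; γ = 1/√(1 − 0.628²) = 1/√0.6056 = 1.285; τ_1 = 43.46/1.285 = 33.82 years.
Leg 2: speed unknown; τ_2 = 32.97/γ_2.
Leg 3: γ = 3.520; τ_3 = 18.56/3.520 = 5.273 years.
Total proper time: 33.82 + τ_2 + 5.273 = 51.62, so τ_2 = 51.62 − 39.09 = 12.53 years.
γ_2 = 32.97/12.53 = 2.632; β = √(1 − 1/γ²) = √0.8557.

β = 0.925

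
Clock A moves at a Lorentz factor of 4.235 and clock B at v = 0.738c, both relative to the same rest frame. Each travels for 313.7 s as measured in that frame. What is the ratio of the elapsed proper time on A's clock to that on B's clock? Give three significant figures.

A: γ = 4.235. B: γ = 1/√(1 − 0.738²) = 1/√0.4554 = 1.482.
τ_A/τ_B = γ_B/γ_A = 1.482/4.235 = 0.3499, so τ_A/τ_B = 0.3499.

τ_A/τ_B = 0.350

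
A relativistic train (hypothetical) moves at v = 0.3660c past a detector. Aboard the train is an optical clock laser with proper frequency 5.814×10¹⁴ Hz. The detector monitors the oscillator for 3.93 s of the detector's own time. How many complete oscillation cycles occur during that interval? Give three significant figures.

γ = 1/√(1 − 0.3660²) = 1/√0.8660 = 1.075
During 3.93 s of lab time, the oscillator's proper time advances by τ = Δt/γ = 3.93/1.075 = 3.657 s = 3.657×10⁰ s.
N = f × τ = 5.814×10¹⁴ × 3.657×10⁰ = 2.126×10¹⁵.

N = 2.13×10¹⁵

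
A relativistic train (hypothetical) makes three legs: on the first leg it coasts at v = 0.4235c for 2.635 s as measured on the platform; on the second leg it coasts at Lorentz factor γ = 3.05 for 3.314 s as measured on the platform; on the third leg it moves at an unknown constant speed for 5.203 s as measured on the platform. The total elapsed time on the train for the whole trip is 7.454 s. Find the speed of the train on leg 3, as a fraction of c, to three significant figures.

Leg 1: γ = 1/√(1 − 0.4235²) = 1/√0.8206 = 1.104; τ_1 = 2.635/1.104 = 2.387 s.
Leg 2: γ = 3.05; τ_2 = 3.314/3.050 = 1.087 s.
Leg 3: speed unknown; τ_3 = 5.203/γ_3.
Total proper time: 2.387 + 1.087 + τ_3 = 7.454, so τ_3 = 7.454 − 3.474 = 3.980 s.
γ_3 = 5.203/3.980 = 1.307; β = √(1 − 1/γ²) = √0.4147.

β = 0.644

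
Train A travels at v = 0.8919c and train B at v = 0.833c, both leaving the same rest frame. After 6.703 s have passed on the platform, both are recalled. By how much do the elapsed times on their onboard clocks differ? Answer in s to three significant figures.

|τ_A − τ_B| = 0.677 s

A: γ = 1/√(1 − 0.8919²) = 1/√0.2045 = 2.211; τ_A = 6.703/2.211 = 3.031 s.
B: γ = 1/√(1 − 0.833²) = 1/√0.3061 = 1.807; τ_B = 6.703/1.807 = 3.709 s.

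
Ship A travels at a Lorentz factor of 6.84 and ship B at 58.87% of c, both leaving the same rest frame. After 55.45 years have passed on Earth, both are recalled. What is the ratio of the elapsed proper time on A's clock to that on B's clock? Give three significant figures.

A: γ = 6.84. B: β = 0.5887; γ = 1/√(1 − 0.5887²) = 1/√0.6534 = 1.237.
τ_A/τ_B = γ_B/γ_A = 1.237/6.840 = 0.1809, so τ_A/τ_B = 0.1809.

τ_A/τ_B = 0.181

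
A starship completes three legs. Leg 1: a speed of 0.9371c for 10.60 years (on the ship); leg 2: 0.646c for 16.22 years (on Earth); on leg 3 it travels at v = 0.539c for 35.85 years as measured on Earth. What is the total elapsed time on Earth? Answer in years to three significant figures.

Leg 1: γ = 1/√(1 − 0.9371²) = 1/√0.1218 = 2.865; Δt_1 = 2.865 × 10.60 = 30.37 years.
Leg 2: 16.22 years is already measured on Earth.
Leg 3: 35.85 years is already measured on Earth.
Total: 30.37 + 16.22 + 35.85 years.

Δt = 82.4 years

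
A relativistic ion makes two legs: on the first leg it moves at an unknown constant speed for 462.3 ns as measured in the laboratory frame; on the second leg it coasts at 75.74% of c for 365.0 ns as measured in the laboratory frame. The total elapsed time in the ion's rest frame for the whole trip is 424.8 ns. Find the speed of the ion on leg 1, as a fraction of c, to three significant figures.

β = 0.915

Leg 1: speed unknown; τ_1 = 462.3/γ_1.
Leg 2: β = 0.7574; γ = 1/√(1 − 0.7574²) = 1/√0.4263 = 1.532; τ_2 = 365.0/1.532 = 238.3 ns.
Total proper time: τ_1 + 238.3 = 424.8, so τ_1 = 424.8 − 238.3 = 186.5 ns.
γ_1 = 462.3/186.5 = 2.479; β = √(1 − 1/γ²) = √0.8373.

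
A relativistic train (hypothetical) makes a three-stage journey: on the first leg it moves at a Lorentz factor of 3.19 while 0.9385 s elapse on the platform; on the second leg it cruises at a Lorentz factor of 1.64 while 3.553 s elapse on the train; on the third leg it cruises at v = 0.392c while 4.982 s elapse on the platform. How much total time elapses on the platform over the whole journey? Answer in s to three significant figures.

Δt = 11.7 s

Leg 1: 0.9385 s is already measured on the platform.
Leg 2: γ = 1.64; Δt_2 = 1.640 × 3.553 = 5.827 s.
Leg 3: 4.982 s is already measured on the platform.
Total: 0.9385 + 5.827 + 4.982 s.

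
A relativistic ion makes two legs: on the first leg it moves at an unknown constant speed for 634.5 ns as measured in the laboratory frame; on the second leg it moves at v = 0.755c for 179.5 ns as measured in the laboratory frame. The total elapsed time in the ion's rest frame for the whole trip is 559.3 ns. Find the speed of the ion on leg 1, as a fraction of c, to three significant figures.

β = 0.718

Leg 1: speed unknown; τ_1 = 634.5/γ_1.
Leg 2: γ = 1/√(1 − 0.755²) = 1/√0.4300 = 1.525; τ_2 = 179.5/1.525 = 117.7 ns.
Total proper time: τ_1 + 117.7 = 559.3, so τ_1 = 559.3 − 117.7 = 441.6 ns.
γ_1 = 634.5/441.6 = 1.437; β = √(1 − 1/γ²) = √0.5156.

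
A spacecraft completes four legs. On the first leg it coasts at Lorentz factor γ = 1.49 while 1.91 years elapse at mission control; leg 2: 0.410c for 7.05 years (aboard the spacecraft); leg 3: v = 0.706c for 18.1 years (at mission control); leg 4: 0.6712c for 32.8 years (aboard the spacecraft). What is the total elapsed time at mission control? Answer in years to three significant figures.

Leg 1: 1.91 years is already measured at mission control.
Leg 2: γ = 1/√(1 − 0.410²) = 1/√0.8319 = 1.096; Δt_2 = 1.096 × 7.05 = 7.730 years.
Leg 3: 18.1 years is already measured at mission control.
Leg 4: γ = 1/√(1 − 0.6712²) = 1/√0.5495 = 1.349; Δt_4 = 1.349 × 32.8 = 44.25 years.
Total: 1.910 + 7.730 + 18.10 + 44.25 years.

Δt = 72.0 years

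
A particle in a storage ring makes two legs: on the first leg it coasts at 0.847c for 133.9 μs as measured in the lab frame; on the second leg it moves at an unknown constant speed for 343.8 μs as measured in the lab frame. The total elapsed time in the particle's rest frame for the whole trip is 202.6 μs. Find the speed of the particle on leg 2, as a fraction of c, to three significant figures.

Leg 1: γ = 1/√(1 − 0.847²) = 1/√0.2826 = 1.881; τ_1 = 133.9/1.881 = 71.18 μs.
Leg 2: speed unknown; τ_2 = 343.8/γ_2.
Total proper time: 71.18 + τ_2 = 202.6, so τ_2 = 202.6 − 71.18 = 131.4 μs.
γ_2 = 343.8/131.4 = 2.616; β = √(1 − 1/γ²) = √0.8539.

β = 0.924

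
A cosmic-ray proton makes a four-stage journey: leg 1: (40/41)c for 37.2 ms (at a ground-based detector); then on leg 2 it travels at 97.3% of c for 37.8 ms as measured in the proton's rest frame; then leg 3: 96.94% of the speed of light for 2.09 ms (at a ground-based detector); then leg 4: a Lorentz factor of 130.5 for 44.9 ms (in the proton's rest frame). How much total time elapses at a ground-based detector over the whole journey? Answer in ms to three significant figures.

Leg 1: 37.2 ms is already measured at a ground-based detector.
Leg 2: β = 0.973; γ = 1/√(1 − 0.973²) = 1/√0.05327 = 4.333; Δt_2 = 4.333 × 37.8 = 163.8 ms.
Leg 3: 2.09 ms is already measured at a ground-based detector.
Leg 4: γ = 130.5; Δt_4 = 130.5 × 44.9 = 5859 ms.
Total: 37.20 + 163.8 + 2.090 + 5859 ms.

Δt = 6060 ms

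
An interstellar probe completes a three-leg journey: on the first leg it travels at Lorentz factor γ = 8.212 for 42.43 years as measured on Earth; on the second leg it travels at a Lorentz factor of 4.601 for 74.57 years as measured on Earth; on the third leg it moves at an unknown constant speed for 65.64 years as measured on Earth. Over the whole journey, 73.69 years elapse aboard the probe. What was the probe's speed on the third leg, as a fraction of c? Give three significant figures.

β = 0.604

Leg 1: γ = 8.212; τ_1 = 42.43/8.212 = 5.167 years.
Leg 2: γ = 4.601; τ_2 = 74.57/4.601 = 16.21 years.
Leg 3: speed unknown; τ_3 = 65.64/γ_3.
Total proper time: 5.167 + 16.21 + τ_3 = 73.69, so τ_3 = 73.69 − 21.37 = 52.32 years.
γ_3 = 65.64/52.32 = 1.255; β = √(1 − 1/γ²) = √0.3648.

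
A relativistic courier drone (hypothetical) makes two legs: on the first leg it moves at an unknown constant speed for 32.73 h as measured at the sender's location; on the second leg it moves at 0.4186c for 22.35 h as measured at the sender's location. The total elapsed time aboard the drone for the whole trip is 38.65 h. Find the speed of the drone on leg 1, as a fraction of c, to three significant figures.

Leg 1: speed unknown; τ_1 = 32.73/γ_1.
Leg 2: γ = 1/√(1 − 0.4186²) = 1/√0.8248 = 1.101; τ_2 = 22.35/1.101 = 20.30 h.
Total proper time: τ_1 + 20.30 = 38.65, so τ_1 = 38.65 − 20.30 = 18.35 h.
γ_1 = 32.73/18.35 = 1.783; β = √(1 − 1/γ²) = √0.6856.

β = 0.828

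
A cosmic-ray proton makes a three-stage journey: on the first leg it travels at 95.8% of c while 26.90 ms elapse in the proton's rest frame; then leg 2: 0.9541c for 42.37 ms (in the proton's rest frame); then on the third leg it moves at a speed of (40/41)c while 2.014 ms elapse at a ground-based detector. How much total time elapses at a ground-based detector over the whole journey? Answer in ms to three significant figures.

Δt = 237 ms

Leg 1: β = 0.958; γ = 1/√(1 − 0.958²) = 1/√0.08224 = 3.487; Δt_1 = 3.487 × 26.90 = 93.80 ms.
Leg 2: γ = 1/√(1 − 0.9541²) = 1/√0.08969 = 3.339; Δt_2 = 3.339 × 42.37 = 141.5 ms.
Leg 3: 2.014 ms is already measured at a ground-based detector.
Total: 93.80 + 141.5 + 2.014 ms.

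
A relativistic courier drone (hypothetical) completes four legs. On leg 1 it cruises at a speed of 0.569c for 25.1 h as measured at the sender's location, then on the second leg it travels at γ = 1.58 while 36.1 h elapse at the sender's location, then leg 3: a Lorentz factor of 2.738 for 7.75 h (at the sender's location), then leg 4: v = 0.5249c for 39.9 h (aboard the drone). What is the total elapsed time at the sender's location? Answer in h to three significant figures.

Δt = 116 h

Leg 1: 25.1 h is already measured at the sender's location.
Leg 2: 36.1 h is already measured at the sender's location.
Leg 3: 7.75 h is already measured at the sender's location.
Leg 4: γ = 1/√(1 − 0.5249²) = 1/√0.7245 = 1.175; Δt_4 = 1.175 × 39.9 = 46.88 h.
Total: 25.10 + 36.10 + 7.750 + 46.88 h.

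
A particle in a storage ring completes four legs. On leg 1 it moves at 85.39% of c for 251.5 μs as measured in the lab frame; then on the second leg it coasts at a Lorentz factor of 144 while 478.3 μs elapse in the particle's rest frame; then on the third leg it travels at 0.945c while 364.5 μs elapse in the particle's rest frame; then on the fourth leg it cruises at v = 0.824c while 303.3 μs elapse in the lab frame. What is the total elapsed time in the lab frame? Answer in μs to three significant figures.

Leg 1: 251.5 μs is already measured in the lab frame.
Leg 2: γ = 144; Δt_2 = 144.0 × 478.3 = 6.888×10⁴ μs.
Leg 3: γ = 1/√(1 − 0.945²) = 1/√0.1070 = 3.057; Δt_3 = 3.057 × 364.5 = 1114 μs.
Leg 4: 303.3 μs is already measured in the lab frame.
Total: 251.5 + 6.888×10⁴ + 1114 + 303.3 μs.

Δt = 7.05×10⁴ μs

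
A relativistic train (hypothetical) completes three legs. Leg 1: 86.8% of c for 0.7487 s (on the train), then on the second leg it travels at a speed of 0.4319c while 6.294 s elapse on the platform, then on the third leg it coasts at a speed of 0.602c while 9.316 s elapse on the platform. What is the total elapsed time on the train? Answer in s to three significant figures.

τ = 13.9 s

Leg 1: 0.7487 s is already measured on the train.
Leg 2: γ = 1/√(1 − 0.4319²) = 1/√0.8135 = 1.109; τ_2 = 6.294/1.109 = 5.677 s.
Leg 3: γ = 1/√(1 − 0.602²) = 1/√0.6376 = 1.252; τ_3 = 9.316/1.252 = 7.439 s.
Total: 0.7487 + 5.677 + 7.439 s.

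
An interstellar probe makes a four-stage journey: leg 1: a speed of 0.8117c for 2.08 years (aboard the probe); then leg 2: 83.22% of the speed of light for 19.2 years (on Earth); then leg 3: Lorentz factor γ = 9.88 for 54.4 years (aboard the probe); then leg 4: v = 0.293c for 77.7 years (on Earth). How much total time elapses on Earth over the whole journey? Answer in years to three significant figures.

Δt = 638 years

Leg 1: γ = 1/√(1 − 0.8117²) = 1/√0.3411 = 1.712; Δt_1 = 1.712 × 2.08 = 3.561 years.
Leg 2: 19.2 years is already measured on Earth.
Leg 3: γ = 9.88; Δt_3 = 9.880 × 54.4 = 537.5 years.
Leg 4: 77.7 years is already measured on Earth.
Total: 3.561 + 19.20 + 537.5 + 77.70 years.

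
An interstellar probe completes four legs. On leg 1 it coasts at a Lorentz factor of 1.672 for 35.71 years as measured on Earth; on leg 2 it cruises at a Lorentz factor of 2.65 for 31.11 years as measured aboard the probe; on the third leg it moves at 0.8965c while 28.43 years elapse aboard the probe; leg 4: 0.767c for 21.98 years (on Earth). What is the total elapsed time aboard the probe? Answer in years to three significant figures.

Leg 1: γ = 1.672; τ_1 = 35.71/1.672 = 21.36 years.
Leg 2: 31.11 years is already measured aboard the probe.
Leg 3: 28.43 years is already measured aboard the probe.
Leg 4: γ = 1/√(1 − 0.767²) = 1/√0.4117 = 1.558; τ_4 = 21.98/1.558 = 14.10 years.
Total: 21.36 + 31.11 + 28.43 + 14.10 years.

τ = 95.0 years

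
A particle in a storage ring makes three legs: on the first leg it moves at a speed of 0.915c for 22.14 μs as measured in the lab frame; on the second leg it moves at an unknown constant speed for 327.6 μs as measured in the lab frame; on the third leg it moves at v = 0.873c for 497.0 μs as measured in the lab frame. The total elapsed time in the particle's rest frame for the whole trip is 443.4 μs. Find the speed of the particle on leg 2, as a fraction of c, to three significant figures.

β = 0.810

Leg 1: γ = 1/√(1 − 0.915²) = 1/√0.1628 = 2.479; τ_1 = 22.14/2.479 = 8.932 μs.
Leg 2: speed unknown; τ_2 = 327.6/γ_2.
Leg 3: γ = 1/√(1 − 0.873²) = 1/√0.2379 = 2.050; τ_3 = 497.0/2.050 = 242.4 μs.
Total proper time: 8.932 + τ_2 + 242.4 = 443.4, so τ_2 = 443.4 − 251.3 = 192.1 μs.
γ_2 = 327.6/192.1 = 1.706; β = √(1 − 1/γ²) = √0.6563.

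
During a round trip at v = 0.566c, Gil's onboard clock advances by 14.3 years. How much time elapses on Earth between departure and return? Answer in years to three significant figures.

γ = 1/√(1 − 0.566²) = 1/√0.6796 = 1.213
Earth-frame duration is the dilated interval: Δt = γτ = 1.213 × 14.3 years.

Δt = 17.3 years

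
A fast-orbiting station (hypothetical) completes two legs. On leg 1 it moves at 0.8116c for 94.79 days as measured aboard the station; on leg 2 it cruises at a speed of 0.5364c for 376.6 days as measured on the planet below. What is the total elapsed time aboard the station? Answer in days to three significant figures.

τ = 413 days

Leg 1: 94.79 days is already measured aboard the station.
Leg 2: γ = 1/√(1 − 0.5364²) = 1/√0.7123 = 1.185; τ_2 = 376.6/1.185 = 317.8 days.
Total: 94.79 + 317.8 days.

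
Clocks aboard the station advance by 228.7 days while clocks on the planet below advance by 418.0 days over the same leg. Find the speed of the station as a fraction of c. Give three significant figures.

The proper time is measured aboard the station (both events occur at the station's location); Δt is measured on the planet below. γ = Δt/τ = 418.0/228.7 = 1.828.
β = √(1 − 1/γ²) = √(1 − 0.2994) = √0.7006

v = 0.837c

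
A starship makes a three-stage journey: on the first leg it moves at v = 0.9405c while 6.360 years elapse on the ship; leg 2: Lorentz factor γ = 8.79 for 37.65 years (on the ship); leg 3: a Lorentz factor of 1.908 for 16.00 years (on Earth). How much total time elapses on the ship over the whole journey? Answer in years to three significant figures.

Leg 1: 6.360 years is already measured on the ship.
Leg 2: 37.65 years is already measured on the ship.
Leg 3: γ = 1.908; τ_3 = 16.00/1.908 = 8.386 years.
Total: 6.360 + 37.65 + 8.386 years.

τ = 52.4 years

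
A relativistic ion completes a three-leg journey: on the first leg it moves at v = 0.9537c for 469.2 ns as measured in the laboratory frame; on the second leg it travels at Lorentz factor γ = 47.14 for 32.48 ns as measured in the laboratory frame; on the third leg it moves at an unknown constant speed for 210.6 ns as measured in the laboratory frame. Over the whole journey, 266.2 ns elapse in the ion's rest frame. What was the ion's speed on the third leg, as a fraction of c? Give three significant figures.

Leg 1: γ = 1/√(1 − 0.9537²) = 1/√0.09046 = 3.325; τ_1 = 469.2/3.325 = 141.1 ns.
Leg 2: γ = 47.14; τ_2 = 32.48/47.14 = 0.6890 ns.
Leg 3: speed unknown; τ_3 = 210.6/γ_3.
Total proper time: 141.1 + 0.6890 + τ_3 = 266.2, so τ_3 = 266.2 − 141.8 = 124.4 ns.
γ_3 = 210.6/124.4 = 1.693; β = √(1 − 1/γ²) = √0.6511.

β = 0.807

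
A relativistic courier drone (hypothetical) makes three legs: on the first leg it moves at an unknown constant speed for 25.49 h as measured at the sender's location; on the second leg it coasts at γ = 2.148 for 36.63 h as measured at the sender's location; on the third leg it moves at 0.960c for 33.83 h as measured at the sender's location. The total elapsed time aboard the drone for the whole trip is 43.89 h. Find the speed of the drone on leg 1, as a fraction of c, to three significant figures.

β = 0.732

Leg 1: speed unknown; τ_1 = 25.49/γ_1.
Leg 2: γ = 2.148; τ_2 = 36.63/2.148 = 17.05 h.
Leg 3: γ = 1/√(1 − 0.960²) = 25/7 ≈ 3.571; τ_3 = 33.83/3.571 = 9.472 h.
Total proper time: τ_1 + 17.05 + 9.472 = 43.89, so τ_1 = 43.89 − 26.53 = 17.36 h.
γ_1 = 25.49/17.36 = 1.468; β = √(1 − 1/γ²) = √0.5359.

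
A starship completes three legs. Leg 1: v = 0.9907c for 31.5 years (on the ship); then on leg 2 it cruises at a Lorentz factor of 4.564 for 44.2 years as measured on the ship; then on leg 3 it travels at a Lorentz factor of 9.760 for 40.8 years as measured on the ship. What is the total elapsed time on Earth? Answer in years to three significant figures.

Leg 1: γ = 1/√(1 − 0.9907²) = 1/√0.01851 = 7.349; Δt_1 = 7.349 × 31.5 = 231.5 years.
Leg 2: γ = 4.564; Δt_2 = 4.564 × 44.2 = 201.7 years.
Leg 3: γ = 9.760; Δt_3 = 9.760 × 40.8 = 398.2 years.
Total: 231.5 + 201.7 + 398.2 years.

Δt = 831 years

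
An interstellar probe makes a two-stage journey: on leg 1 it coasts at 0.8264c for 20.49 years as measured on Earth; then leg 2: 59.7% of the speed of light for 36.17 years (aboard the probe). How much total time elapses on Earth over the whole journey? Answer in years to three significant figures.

Leg 1: 20.49 years is already measured on Earth.
Leg 2: β = 0.597; γ = 1/√(1 − 0.597²) = 1/√0.6436 = 1.247; Δt_2 = 1.247 × 36.17 = 45.09 years.
Total: 20.49 + 45.09 years.

Δt = 65.6 years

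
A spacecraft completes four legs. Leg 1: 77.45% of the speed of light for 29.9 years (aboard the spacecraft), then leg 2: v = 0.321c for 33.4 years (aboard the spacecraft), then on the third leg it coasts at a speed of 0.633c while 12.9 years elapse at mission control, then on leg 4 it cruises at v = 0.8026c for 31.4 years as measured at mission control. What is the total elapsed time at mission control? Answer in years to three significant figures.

Δt = 127 years

Leg 1: β = 0.7745; γ = 1/√(1 − 0.7745²) = 1/√0.4001 = 1.581; Δt_1 = 1.581 × 29.9 = 47.27 years.
Leg 2: γ = 1/√(1 − 0.321²) = 1/√0.8970 = 1.056; Δt_2 = 1.056 × 33.4 = 35.27 years.
Leg 3: 12.9 years is already measured at mission control.
Leg 4: 31.4 years is already measured at mission control.
Total: 47.27 + 35.27 + 12.90 + 31.40 years.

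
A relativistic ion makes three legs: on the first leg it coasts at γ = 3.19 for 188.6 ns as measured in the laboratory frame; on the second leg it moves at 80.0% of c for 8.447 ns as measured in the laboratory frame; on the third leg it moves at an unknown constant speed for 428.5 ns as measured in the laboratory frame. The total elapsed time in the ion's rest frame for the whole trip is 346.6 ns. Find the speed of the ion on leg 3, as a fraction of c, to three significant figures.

Leg 1: γ = 3.19; τ_1 = 188.6/3.190 = 59.12 ns.
Leg 2: β = 0.800; γ = 1/√(1 − 0.800²) = 1/√0.3600 = 1.667; τ_2 = 8.447/1.667 = 5.068 ns.
Leg 3: speed unknown; τ_3 = 428.5/γ_3.
Total proper time: 59.12 + 5.068 + τ_3 = 346.6, so τ_3 = 346.6 − 64.19 = 282.4 ns.
γ_3 = 428.5/282.4 = 1.517; β = √(1 − 1/γ²) = √0.5656.

β = 0.752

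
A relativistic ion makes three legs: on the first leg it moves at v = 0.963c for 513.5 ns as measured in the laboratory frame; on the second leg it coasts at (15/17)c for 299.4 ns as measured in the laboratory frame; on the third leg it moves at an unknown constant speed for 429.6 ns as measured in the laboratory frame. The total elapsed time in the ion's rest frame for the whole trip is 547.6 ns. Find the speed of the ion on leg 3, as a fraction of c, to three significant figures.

β = 0.781

Leg 1: γ = 1/√(1 − 0.963²) = 1/√0.07263 = 3.711; τ_1 = 513.5/3.711 = 138.4 ns.
Leg 2: γ = 1/√(1 − (15/17)²) = 17/8 = 2.125; τ_2 = 299.4/2.125 = 140.9 ns.
Leg 3: speed unknown; τ_3 = 429.6/γ_3.
Total proper time: 138.4 + 140.9 + τ_3 = 547.6, so τ_3 = 547.6 − 279.3 = 268.3 ns.
γ_3 = 429.6/268.3 = 1.601; β = √(1 − 1/γ²) = √0.6099.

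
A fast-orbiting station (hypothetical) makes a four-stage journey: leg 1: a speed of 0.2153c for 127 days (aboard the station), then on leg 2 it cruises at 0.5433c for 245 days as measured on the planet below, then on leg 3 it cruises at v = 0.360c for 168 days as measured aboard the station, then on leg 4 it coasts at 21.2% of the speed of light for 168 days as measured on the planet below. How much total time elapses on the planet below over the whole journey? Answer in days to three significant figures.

Leg 1: γ = 1/√(1 − 0.2153²) = 1/√0.9536 = 1.024; Δt_1 = 1.024 × 127 = 130.0 days.
Leg 2: 245 days is already measured on the planet below.
Leg 3: γ = 1/√(1 − 0.360²) = 1/√0.8704 = 1.072; Δt_3 = 1.072 × 168 = 180.1 days.
Leg 4: 168 days is already measured on the planet below.
Total: 130.0 + 245.0 + 180.1 + 168.0 days.

Δt = 723 days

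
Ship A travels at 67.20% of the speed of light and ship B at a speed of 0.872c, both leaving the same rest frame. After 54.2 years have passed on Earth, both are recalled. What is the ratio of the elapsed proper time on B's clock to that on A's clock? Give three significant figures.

τ_B/τ_A = 0.661

A: β = 0.6720; γ = 1/√(1 − 0.6720²) = 1/√0.5484 = 1.350. B: γ = 1/√(1 − 0.872²) = 1/√0.2396 = 2.043.
τ_A/τ_B = γ_B/γ_A = 2.043/1.350 = 1.513, so τ_B/τ_A = 0.6610.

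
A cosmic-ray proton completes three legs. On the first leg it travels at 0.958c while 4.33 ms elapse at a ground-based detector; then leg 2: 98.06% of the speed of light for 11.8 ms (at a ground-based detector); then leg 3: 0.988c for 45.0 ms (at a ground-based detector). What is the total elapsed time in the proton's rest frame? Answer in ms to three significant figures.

Leg 1: γ = 1/√(1 − 0.958²) = 1/√0.08224 = 3.487; τ_1 = 4.33/3.487 = 1.242 ms.
Leg 2: β = 0.9806; γ = 1/√(1 − 0.9806²) = 1/√0.03842 = 5.102; τ_2 = 11.8/5.102 = 2.313 ms.
Leg 3: γ = 1/√(1 − 0.988²) = 1/√0.02386 = 6.474; τ_3 = 45.0/6.474 = 6.950 ms.
Total: 1.242 + 2.313 + 6.950 ms.

τ = 10.5 ms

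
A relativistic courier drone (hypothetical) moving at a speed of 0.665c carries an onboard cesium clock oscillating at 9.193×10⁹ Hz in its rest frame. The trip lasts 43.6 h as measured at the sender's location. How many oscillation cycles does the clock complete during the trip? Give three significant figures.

N = 1.08×10¹⁵

γ = 1/√(1 − 0.665²) = 1/√0.5578 = 1.339
The oscillator's own cycle count is N = f × τ where τ is the proper time aboard the drone. τ = Δt/γ = 43.6/1.339 = 32.56 h = 1.172×10⁵ s.
N = 9.193×10⁹ × 1.172×10⁵ = 1.078×10¹⁵.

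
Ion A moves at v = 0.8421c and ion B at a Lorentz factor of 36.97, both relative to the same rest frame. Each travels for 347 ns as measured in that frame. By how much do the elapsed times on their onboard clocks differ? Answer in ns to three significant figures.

A: γ = 1/√(1 − 0.8421²) = 1/√0.2909 = 1.854; τ_A = 347/1.854 = 187.1 ns.
B: γ = 36.97; τ_B = 347/36.97 = 9.386 ns.

|τ_A − τ_B| = 178 ns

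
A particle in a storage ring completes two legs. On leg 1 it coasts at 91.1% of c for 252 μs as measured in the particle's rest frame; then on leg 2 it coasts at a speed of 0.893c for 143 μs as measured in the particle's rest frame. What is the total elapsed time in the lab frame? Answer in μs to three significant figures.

Δt = 929 μs

Leg 1: β = 0.911; γ = 1/√(1 − 0.911²) = 1/√0.1701 = 2.425; Δt_1 = 2.425 × 252 = 611.0 μs.
Leg 2: γ = 1/√(1 − 0.893²) = 1/√0.2026 = 2.222; Δt_2 = 2.222 × 143 = 317.7 μs.
Total: 611.0 + 317.7 μs.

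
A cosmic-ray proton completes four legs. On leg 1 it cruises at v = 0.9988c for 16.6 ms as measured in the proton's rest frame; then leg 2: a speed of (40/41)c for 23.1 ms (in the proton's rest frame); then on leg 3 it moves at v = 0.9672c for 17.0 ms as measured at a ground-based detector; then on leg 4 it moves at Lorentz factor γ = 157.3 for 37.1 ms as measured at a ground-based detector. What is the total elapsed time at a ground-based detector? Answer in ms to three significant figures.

Leg 1: γ = 1/√(1 − 0.9988²) = 1/√0.002399 = 20.42; Δt_1 = 20.42 × 16.6 = 338.9 ms.
Leg 2: γ = 1/√(1 − (40/41)²) = 41/9 ≈ 4.556; Δt_2 = 4.556 × 23.1 = 105.2 ms.
Leg 3: 17.0 ms is already measured at a ground-based detector.
Leg 4: 37.1 ms is already measured at a ground-based detector.
Total: 338.9 + 105.2 + 17.00 + 37.10 ms.

Δt = 498 ms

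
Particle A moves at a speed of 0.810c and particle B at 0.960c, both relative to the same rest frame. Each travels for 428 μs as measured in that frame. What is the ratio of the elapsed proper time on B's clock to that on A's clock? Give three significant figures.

A: γ = 1/√(1 − 0.810²) = 1/√0.3439 = 1.705. B: γ = 1/√(1 − 0.960²) = 1/√0.07840 = 3.571.
τ_A/τ_B = γ_B/γ_A = 3.571/1.705 = 2.094, so τ_B/τ_A = 0.4775.

τ_B/τ_A = 0.477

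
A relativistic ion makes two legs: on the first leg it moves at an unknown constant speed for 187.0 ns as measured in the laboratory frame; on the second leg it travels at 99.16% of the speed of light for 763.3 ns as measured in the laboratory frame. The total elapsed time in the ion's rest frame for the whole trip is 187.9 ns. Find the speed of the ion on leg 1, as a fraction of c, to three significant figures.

β = 0.879

Leg 1: speed unknown; τ_1 = 187.0/γ_1.
Leg 2: β = 0.9916; γ = 1/√(1 − 0.9916²) = 1/√0.01673 = 7.731; τ_2 = 763.3/7.731 = 98.73 ns.
Total proper time: τ_1 + 98.73 = 187.9, so τ_1 = 187.9 − 98.73 = 89.17 ns.
γ_1 = 187.0/89.17 = 2.097; β = √(1 − 1/γ²) = √0.7726.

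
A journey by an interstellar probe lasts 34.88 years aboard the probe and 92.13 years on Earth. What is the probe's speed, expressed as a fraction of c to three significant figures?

v = 0.926c

The proper time is measured aboard the probe (both events occur at the probe's location); Δt is measured on Earth. γ = Δt/τ = 92.13/34.88 = 2.641.
β = √(1 − 1/γ²) = √(1 − 0.1433) = √0.8567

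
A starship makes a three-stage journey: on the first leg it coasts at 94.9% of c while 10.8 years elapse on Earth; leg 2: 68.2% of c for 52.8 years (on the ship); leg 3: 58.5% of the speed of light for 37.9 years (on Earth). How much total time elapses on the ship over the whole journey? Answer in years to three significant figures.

Leg 1: β = 0.949; γ = 1/√(1 − 0.949²) = 1/√0.09940 = 3.172; τ_1 = 10.8/3.172 = 3.405 years.
Leg 2: 52.8 years is already measured on the ship.
Leg 3: β = 0.585; γ = 1/√(1 − 0.585²) = 1/√0.6578 = 1.233; τ_3 = 37.9/1.233 = 30.74 years.
Total: 3.405 + 52.80 + 30.74 years.

τ = 86.9 years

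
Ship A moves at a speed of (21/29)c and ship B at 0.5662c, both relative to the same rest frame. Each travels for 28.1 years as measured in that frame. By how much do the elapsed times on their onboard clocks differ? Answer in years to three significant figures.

|τ_A − τ_B| = 3.78 years

A: γ = 1/√(1 − (21/29)²) = 29/20 = 1.450; τ_A = 28.1/1.450 = 19.38 years.
B: γ = 1/√(1 − 0.5662²) = 1/√0.6794 = 1.213; τ_B = 28.1/1.213 = 23.16 years.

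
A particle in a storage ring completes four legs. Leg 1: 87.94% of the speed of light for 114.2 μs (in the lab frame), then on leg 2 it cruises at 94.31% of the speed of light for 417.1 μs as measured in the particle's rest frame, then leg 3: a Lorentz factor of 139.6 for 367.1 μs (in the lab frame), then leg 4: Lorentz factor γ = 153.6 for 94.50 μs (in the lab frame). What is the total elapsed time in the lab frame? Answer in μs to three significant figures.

Leg 1: 114.2 μs is already measured in the lab frame.
Leg 2: β = 0.9431; γ = 1/√(1 − 0.9431²) = 1/√0.1106 = 3.007; Δt_2 = 3.007 × 417.1 = 1254 μs.
Leg 3: 367.1 μs is already measured in the lab frame.
Leg 4: 94.50 μs is already measured in the lab frame.
Total: 114.2 + 1254 + 367.1 + 94.50 μs.

Δt = 1830 μs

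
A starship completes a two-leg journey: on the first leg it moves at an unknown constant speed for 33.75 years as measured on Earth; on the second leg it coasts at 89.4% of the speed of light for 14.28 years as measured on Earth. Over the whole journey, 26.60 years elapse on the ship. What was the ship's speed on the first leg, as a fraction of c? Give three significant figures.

β = 0.801

Leg 1: speed unknown; τ_1 = 33.75/γ_1.
Leg 2: β = 0.894; γ = 1/√(1 − 0.894²) = 1/√0.2008 = 2.232; τ_2 = 14.28/2.232 = 6.398 years.
Total proper time: τ_1 + 6.398 = 26.60, so τ_1 = 26.60 − 6.398 = 20.20 years.
γ_1 = 33.75/20.20 = 1.671; β = √(1 − 1/γ²) = √0.6417.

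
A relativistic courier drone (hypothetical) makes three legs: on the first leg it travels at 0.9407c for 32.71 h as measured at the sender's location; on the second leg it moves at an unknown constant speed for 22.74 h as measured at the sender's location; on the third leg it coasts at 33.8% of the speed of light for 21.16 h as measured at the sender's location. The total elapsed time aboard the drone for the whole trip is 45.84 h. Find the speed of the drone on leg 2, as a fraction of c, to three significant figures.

β = 0.758

Leg 1: γ = 1/√(1 − 0.9407²) = 1/√0.1151 = 2.948; τ_1 = 32.71/2.948 = 11.10 h.
Leg 2: speed unknown; τ_2 = 22.74/γ_2.
Leg 3: β = 0.338; γ = 1/√(1 − 0.338²) = 1/√0.8858 = 1.063; τ_3 = 21.16/1.063 = 19.91 h.
Total proper time: 11.10 + τ_2 + 19.91 = 45.84, so τ_2 = 45.84 − 31.01 = 14.83 h.
γ_2 = 22.74/14.83 = 1.534; β = √(1 − 1/γ²) = √0.5748.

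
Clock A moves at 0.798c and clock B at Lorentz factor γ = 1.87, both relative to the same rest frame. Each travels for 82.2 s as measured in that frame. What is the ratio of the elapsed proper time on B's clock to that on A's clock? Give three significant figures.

A: γ = 1/√(1 − 0.798²) = 1/√0.3632 = 1.659. B: γ = 1.87.
τ_A/τ_B = γ_B/γ_A = 1.870/1.659 = 1.127, so τ_B/τ_A = 0.8873.

τ_B/τ_A = 0.887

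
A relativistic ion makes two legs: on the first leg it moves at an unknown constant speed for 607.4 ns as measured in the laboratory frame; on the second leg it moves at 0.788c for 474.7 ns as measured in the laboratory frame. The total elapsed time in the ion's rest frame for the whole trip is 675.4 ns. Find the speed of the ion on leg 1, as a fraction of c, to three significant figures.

Leg 1: speed unknown; τ_1 = 607.4/γ_1.
Leg 2: γ = 1/√(1 − 0.788²) = 1/√0.3791 = 1.624; τ_2 = 474.7/1.624 = 292.3 ns.
Total proper time: τ_1 + 292.3 = 675.4, so τ_1 = 675.4 − 292.3 = 383.1 ns.
γ_1 = 607.4/383.1 = 1.585; β = √(1 − 1/γ²) = √0.6021.

β = 0.776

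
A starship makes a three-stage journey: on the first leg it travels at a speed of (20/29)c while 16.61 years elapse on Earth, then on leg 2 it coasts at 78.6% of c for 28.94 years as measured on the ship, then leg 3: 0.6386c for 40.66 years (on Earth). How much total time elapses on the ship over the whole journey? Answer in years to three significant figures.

Leg 1: γ = 1/√(1 − (20/29)²) = 29/21 ≈ 1.381; τ_1 = 16.61/1.381 = 12.03 years.
Leg 2: 28.94 years is already measured on the ship.
Leg 3: γ = 1/√(1 − 0.6386²) = 1/√0.5922 = 1.299; τ_3 = 40.66/1.299 = 31.29 years.
Total: 12.03 + 28.94 + 31.29 years.

τ = 72.3 years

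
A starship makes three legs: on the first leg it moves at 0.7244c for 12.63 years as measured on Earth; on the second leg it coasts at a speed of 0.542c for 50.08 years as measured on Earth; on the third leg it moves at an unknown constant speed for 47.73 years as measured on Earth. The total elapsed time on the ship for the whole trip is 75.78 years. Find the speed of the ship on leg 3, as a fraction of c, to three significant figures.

β = 0.852

Leg 1: γ = 1/√(1 − 0.7244²) = 1/√0.4752 = 1.451; τ_1 = 12.63/1.451 = 8.707 years.
Leg 2: γ = 1/√(1 − 0.542²) = 1/√0.7062 = 1.190; τ_2 = 50.08/1.190 = 42.09 years.
Leg 3: speed unknown; τ_3 = 47.73/γ_3.
Total proper time: 8.707 + 42.09 + τ_3 = 75.78, so τ_3 = 75.78 − 50.79 = 24.99 years.
γ_3 = 47.73/24.99 = 1.910; β = √(1 − 1/γ²) = √0.7259.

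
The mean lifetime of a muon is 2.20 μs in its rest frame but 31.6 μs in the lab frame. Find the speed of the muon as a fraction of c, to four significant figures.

γ = Δt/τ₀ = 31.6/2.20 = 14.36
β = √(1 − 1/γ²) = √(1 − 0.004847) = √0.9952

β = 0.9976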